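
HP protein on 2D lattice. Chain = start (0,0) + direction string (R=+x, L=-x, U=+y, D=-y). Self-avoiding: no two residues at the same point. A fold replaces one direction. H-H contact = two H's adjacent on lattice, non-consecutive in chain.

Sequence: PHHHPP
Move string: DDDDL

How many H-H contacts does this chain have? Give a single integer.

Answer: 0

Derivation:
Positions: [(0, 0), (0, -1), (0, -2), (0, -3), (0, -4), (-1, -4)]
No H-H contacts found.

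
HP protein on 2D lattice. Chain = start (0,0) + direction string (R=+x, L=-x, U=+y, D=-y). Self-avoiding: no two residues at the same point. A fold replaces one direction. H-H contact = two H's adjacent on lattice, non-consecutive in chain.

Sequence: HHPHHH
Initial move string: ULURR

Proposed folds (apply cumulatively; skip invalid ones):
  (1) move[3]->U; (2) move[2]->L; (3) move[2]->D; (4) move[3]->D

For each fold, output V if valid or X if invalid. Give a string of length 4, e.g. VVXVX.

Answer: VVXV

Derivation:
Initial: ULURR -> [(0, 0), (0, 1), (-1, 1), (-1, 2), (0, 2), (1, 2)]
Fold 1: move[3]->U => ULUUR VALID
Fold 2: move[2]->L => ULLUR VALID
Fold 3: move[2]->D => ULDUR INVALID (collision), skipped
Fold 4: move[3]->D => ULLDR VALID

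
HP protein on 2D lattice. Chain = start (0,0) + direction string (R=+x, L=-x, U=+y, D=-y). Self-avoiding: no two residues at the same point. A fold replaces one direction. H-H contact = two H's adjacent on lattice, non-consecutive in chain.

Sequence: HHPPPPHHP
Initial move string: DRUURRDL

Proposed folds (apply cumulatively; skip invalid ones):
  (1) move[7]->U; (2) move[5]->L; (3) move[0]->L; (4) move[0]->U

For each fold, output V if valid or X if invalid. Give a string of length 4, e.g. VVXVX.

Answer: XXXV

Derivation:
Initial: DRUURRDL -> [(0, 0), (0, -1), (1, -1), (1, 0), (1, 1), (2, 1), (3, 1), (3, 0), (2, 0)]
Fold 1: move[7]->U => DRUURRDU INVALID (collision), skipped
Fold 2: move[5]->L => DRUURLDL INVALID (collision), skipped
Fold 3: move[0]->L => LRUURRDL INVALID (collision), skipped
Fold 4: move[0]->U => URUURRDL VALID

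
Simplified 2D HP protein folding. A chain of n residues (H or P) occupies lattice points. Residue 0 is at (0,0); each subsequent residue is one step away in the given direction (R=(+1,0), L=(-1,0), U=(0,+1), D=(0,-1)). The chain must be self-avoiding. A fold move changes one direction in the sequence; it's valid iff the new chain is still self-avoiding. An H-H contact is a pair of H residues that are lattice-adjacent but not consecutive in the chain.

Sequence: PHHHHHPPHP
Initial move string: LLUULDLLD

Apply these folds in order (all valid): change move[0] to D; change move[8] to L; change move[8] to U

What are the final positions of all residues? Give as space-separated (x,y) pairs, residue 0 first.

Answer: (0,0) (0,-1) (-1,-1) (-1,0) (-1,1) (-2,1) (-2,0) (-3,0) (-4,0) (-4,1)

Derivation:
Initial moves: LLUULDLLD
Fold: move[0]->D => DLUULDLLD (positions: [(0, 0), (0, -1), (-1, -1), (-1, 0), (-1, 1), (-2, 1), (-2, 0), (-3, 0), (-4, 0), (-4, -1)])
Fold: move[8]->L => DLUULDLLL (positions: [(0, 0), (0, -1), (-1, -1), (-1, 0), (-1, 1), (-2, 1), (-2, 0), (-3, 0), (-4, 0), (-5, 0)])
Fold: move[8]->U => DLUULDLLU (positions: [(0, 0), (0, -1), (-1, -1), (-1, 0), (-1, 1), (-2, 1), (-2, 0), (-3, 0), (-4, 0), (-4, 1)])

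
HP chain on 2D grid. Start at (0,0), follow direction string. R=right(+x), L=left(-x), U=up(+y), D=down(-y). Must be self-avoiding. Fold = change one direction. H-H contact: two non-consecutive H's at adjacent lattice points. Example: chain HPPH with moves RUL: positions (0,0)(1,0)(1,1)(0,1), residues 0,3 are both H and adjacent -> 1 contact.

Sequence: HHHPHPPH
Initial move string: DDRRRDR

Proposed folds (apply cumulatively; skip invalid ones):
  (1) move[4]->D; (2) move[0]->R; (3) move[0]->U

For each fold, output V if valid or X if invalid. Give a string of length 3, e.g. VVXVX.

Initial: DDRRRDR -> [(0, 0), (0, -1), (0, -2), (1, -2), (2, -2), (3, -2), (3, -3), (4, -3)]
Fold 1: move[4]->D => DDRRDDR VALID
Fold 2: move[0]->R => RDRRDDR VALID
Fold 3: move[0]->U => UDRRDDR INVALID (collision), skipped

Answer: VVX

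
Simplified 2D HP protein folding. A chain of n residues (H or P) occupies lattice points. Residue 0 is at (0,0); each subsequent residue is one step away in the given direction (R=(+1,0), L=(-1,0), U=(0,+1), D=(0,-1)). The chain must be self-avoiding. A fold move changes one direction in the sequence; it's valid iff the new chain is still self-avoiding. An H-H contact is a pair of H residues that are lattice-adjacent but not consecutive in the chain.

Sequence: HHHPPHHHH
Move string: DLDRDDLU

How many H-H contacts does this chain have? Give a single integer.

Answer: 1

Derivation:
Positions: [(0, 0), (0, -1), (-1, -1), (-1, -2), (0, -2), (0, -3), (0, -4), (-1, -4), (-1, -3)]
H-H contact: residue 5 @(0,-3) - residue 8 @(-1, -3)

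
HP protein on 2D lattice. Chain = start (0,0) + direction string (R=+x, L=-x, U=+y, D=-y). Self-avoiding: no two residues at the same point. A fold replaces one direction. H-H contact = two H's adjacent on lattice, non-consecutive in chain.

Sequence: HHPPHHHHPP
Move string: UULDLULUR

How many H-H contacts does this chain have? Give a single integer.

Answer: 1

Derivation:
Positions: [(0, 0), (0, 1), (0, 2), (-1, 2), (-1, 1), (-2, 1), (-2, 2), (-3, 2), (-3, 3), (-2, 3)]
H-H contact: residue 1 @(0,1) - residue 4 @(-1, 1)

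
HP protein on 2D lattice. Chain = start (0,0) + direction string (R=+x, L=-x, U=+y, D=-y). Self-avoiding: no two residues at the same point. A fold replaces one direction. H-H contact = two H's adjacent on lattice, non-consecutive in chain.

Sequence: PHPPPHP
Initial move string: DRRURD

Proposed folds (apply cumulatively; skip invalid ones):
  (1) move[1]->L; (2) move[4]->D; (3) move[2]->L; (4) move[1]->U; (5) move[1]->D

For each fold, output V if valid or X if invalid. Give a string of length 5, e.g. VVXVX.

Answer: XXXXV

Derivation:
Initial: DRRURD -> [(0, 0), (0, -1), (1, -1), (2, -1), (2, 0), (3, 0), (3, -1)]
Fold 1: move[1]->L => DLRURD INVALID (collision), skipped
Fold 2: move[4]->D => DRRUDD INVALID (collision), skipped
Fold 3: move[2]->L => DRLURD INVALID (collision), skipped
Fold 4: move[1]->U => DURURD INVALID (collision), skipped
Fold 5: move[1]->D => DDRURD VALID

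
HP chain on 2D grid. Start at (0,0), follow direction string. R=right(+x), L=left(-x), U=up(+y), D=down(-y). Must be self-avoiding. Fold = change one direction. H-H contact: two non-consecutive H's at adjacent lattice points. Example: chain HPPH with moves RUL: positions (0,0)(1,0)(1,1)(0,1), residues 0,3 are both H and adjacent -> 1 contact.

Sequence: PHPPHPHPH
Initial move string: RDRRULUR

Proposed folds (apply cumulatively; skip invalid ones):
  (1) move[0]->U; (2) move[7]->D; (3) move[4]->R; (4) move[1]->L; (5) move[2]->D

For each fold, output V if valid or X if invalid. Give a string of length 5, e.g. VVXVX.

Answer: XXXXX

Derivation:
Initial: RDRRULUR -> [(0, 0), (1, 0), (1, -1), (2, -1), (3, -1), (3, 0), (2, 0), (2, 1), (3, 1)]
Fold 1: move[0]->U => UDRRULUR INVALID (collision), skipped
Fold 2: move[7]->D => RDRRULUD INVALID (collision), skipped
Fold 3: move[4]->R => RDRRRLUR INVALID (collision), skipped
Fold 4: move[1]->L => RLRRULUR INVALID (collision), skipped
Fold 5: move[2]->D => RDDRULUR INVALID (collision), skipped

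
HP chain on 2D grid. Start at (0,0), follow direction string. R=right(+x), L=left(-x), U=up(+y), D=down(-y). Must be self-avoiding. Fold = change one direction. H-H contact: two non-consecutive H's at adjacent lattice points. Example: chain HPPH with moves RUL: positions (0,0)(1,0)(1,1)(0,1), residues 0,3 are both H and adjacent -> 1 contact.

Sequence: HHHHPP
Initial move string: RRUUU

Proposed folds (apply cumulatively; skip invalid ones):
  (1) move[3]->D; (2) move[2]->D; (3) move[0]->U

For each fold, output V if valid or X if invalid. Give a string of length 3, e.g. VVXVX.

Answer: XXV

Derivation:
Initial: RRUUU -> [(0, 0), (1, 0), (2, 0), (2, 1), (2, 2), (2, 3)]
Fold 1: move[3]->D => RRUDU INVALID (collision), skipped
Fold 2: move[2]->D => RRDUU INVALID (collision), skipped
Fold 3: move[0]->U => URUUU VALID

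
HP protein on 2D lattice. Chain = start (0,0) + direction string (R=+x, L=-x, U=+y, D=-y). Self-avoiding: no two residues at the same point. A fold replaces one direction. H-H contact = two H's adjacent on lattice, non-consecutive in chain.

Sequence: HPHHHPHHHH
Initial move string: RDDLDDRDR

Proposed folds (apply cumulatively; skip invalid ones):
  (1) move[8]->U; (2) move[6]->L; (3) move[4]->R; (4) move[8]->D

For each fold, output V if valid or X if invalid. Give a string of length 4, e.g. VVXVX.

Initial: RDDLDDRDR -> [(0, 0), (1, 0), (1, -1), (1, -2), (0, -2), (0, -3), (0, -4), (1, -4), (1, -5), (2, -5)]
Fold 1: move[8]->U => RDDLDDRDU INVALID (collision), skipped
Fold 2: move[6]->L => RDDLDDLDR VALID
Fold 3: move[4]->R => RDDLRDLDR INVALID (collision), skipped
Fold 4: move[8]->D => RDDLDDLDD VALID

Answer: XVXV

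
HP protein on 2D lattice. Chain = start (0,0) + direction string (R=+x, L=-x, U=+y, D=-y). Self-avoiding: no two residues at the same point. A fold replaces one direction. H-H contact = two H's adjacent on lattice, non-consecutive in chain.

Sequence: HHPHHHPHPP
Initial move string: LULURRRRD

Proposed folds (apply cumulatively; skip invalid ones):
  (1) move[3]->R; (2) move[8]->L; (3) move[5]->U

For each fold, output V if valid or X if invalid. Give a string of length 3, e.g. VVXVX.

Answer: XXV

Derivation:
Initial: LULURRRRD -> [(0, 0), (-1, 0), (-1, 1), (-2, 1), (-2, 2), (-1, 2), (0, 2), (1, 2), (2, 2), (2, 1)]
Fold 1: move[3]->R => LULRRRRRD INVALID (collision), skipped
Fold 2: move[8]->L => LULURRRRL INVALID (collision), skipped
Fold 3: move[5]->U => LULURURRD VALID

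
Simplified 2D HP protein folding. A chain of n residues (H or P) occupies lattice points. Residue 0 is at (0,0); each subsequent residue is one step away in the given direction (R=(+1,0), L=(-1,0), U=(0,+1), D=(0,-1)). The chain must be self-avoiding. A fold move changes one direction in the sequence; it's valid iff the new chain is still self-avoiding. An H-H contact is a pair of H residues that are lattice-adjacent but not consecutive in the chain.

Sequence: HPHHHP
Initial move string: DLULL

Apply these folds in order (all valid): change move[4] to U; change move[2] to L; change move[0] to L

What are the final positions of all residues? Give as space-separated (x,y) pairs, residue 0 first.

Initial moves: DLULL
Fold: move[4]->U => DLULU (positions: [(0, 0), (0, -1), (-1, -1), (-1, 0), (-2, 0), (-2, 1)])
Fold: move[2]->L => DLLLU (positions: [(0, 0), (0, -1), (-1, -1), (-2, -1), (-3, -1), (-3, 0)])
Fold: move[0]->L => LLLLU (positions: [(0, 0), (-1, 0), (-2, 0), (-3, 0), (-4, 0), (-4, 1)])

Answer: (0,0) (-1,0) (-2,0) (-3,0) (-4,0) (-4,1)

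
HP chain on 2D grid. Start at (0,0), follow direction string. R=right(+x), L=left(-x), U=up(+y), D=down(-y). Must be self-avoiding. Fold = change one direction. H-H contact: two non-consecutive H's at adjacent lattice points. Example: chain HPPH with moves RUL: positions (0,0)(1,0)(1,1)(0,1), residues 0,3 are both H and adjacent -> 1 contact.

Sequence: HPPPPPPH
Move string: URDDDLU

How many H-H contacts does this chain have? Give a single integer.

Answer: 1

Derivation:
Positions: [(0, 0), (0, 1), (1, 1), (1, 0), (1, -1), (1, -2), (0, -2), (0, -1)]
H-H contact: residue 0 @(0,0) - residue 7 @(0, -1)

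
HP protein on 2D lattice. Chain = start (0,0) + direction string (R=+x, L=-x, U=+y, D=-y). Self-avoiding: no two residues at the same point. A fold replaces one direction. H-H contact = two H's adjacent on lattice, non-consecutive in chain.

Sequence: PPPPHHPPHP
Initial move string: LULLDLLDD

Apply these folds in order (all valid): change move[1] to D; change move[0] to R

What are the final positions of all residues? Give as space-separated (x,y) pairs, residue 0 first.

Initial moves: LULLDLLDD
Fold: move[1]->D => LDLLDLLDD (positions: [(0, 0), (-1, 0), (-1, -1), (-2, -1), (-3, -1), (-3, -2), (-4, -2), (-5, -2), (-5, -3), (-5, -4)])
Fold: move[0]->R => RDLLDLLDD (positions: [(0, 0), (1, 0), (1, -1), (0, -1), (-1, -1), (-1, -2), (-2, -2), (-3, -2), (-3, -3), (-3, -4)])

Answer: (0,0) (1,0) (1,-1) (0,-1) (-1,-1) (-1,-2) (-2,-2) (-3,-2) (-3,-3) (-3,-4)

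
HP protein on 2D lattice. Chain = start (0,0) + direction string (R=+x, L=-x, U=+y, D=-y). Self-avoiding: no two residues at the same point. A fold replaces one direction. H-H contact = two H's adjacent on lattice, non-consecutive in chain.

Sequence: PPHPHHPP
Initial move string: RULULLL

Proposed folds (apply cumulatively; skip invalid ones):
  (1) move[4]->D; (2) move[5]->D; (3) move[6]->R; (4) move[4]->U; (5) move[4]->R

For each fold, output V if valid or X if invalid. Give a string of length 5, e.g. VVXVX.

Initial: RULULLL -> [(0, 0), (1, 0), (1, 1), (0, 1), (0, 2), (-1, 2), (-2, 2), (-3, 2)]
Fold 1: move[4]->D => RULUDLL INVALID (collision), skipped
Fold 2: move[5]->D => RULULDL VALID
Fold 3: move[6]->R => RULULDR INVALID (collision), skipped
Fold 4: move[4]->U => RULUUDL INVALID (collision), skipped
Fold 5: move[4]->R => RULURDL INVALID (collision), skipped

Answer: XVXXX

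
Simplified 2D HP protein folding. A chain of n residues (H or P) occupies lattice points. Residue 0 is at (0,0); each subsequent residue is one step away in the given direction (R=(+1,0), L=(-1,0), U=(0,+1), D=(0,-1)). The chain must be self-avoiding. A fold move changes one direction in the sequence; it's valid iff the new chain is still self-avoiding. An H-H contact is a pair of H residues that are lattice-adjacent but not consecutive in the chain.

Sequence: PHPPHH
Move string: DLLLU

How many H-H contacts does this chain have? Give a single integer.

Answer: 0

Derivation:
Positions: [(0, 0), (0, -1), (-1, -1), (-2, -1), (-3, -1), (-3, 0)]
No H-H contacts found.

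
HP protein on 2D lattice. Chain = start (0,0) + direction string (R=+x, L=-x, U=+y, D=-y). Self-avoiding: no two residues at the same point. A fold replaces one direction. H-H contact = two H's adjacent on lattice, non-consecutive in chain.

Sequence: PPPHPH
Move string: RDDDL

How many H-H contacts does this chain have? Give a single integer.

Answer: 0

Derivation:
Positions: [(0, 0), (1, 0), (1, -1), (1, -2), (1, -3), (0, -3)]
No H-H contacts found.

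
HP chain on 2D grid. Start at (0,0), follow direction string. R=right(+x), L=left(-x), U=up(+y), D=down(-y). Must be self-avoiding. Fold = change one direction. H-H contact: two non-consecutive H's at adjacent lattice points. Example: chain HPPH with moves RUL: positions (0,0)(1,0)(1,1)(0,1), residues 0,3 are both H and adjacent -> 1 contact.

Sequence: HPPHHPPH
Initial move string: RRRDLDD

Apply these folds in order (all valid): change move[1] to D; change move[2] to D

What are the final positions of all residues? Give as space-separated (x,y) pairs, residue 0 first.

Initial moves: RRRDLDD
Fold: move[1]->D => RDRDLDD (positions: [(0, 0), (1, 0), (1, -1), (2, -1), (2, -2), (1, -2), (1, -3), (1, -4)])
Fold: move[2]->D => RDDDLDD (positions: [(0, 0), (1, 0), (1, -1), (1, -2), (1, -3), (0, -3), (0, -4), (0, -5)])

Answer: (0,0) (1,0) (1,-1) (1,-2) (1,-3) (0,-3) (0,-4) (0,-5)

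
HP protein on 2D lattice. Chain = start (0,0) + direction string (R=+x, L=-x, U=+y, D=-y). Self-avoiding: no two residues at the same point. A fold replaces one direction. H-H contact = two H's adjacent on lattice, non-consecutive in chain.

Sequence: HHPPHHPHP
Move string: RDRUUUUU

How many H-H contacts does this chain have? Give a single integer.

Positions: [(0, 0), (1, 0), (1, -1), (2, -1), (2, 0), (2, 1), (2, 2), (2, 3), (2, 4)]
H-H contact: residue 1 @(1,0) - residue 4 @(2, 0)

Answer: 1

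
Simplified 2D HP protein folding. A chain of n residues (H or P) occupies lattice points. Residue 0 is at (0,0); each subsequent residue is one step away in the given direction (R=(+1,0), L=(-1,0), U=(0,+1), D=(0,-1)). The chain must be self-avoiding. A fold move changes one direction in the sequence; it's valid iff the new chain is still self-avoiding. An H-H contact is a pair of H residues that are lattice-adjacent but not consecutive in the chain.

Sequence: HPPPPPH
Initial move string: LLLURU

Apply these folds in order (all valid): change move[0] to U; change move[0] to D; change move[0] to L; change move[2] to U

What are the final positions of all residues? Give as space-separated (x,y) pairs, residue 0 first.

Initial moves: LLLURU
Fold: move[0]->U => ULLURU (positions: [(0, 0), (0, 1), (-1, 1), (-2, 1), (-2, 2), (-1, 2), (-1, 3)])
Fold: move[0]->D => DLLURU (positions: [(0, 0), (0, -1), (-1, -1), (-2, -1), (-2, 0), (-1, 0), (-1, 1)])
Fold: move[0]->L => LLLURU (positions: [(0, 0), (-1, 0), (-2, 0), (-3, 0), (-3, 1), (-2, 1), (-2, 2)])
Fold: move[2]->U => LLUURU (positions: [(0, 0), (-1, 0), (-2, 0), (-2, 1), (-2, 2), (-1, 2), (-1, 3)])

Answer: (0,0) (-1,0) (-2,0) (-2,1) (-2,2) (-1,2) (-1,3)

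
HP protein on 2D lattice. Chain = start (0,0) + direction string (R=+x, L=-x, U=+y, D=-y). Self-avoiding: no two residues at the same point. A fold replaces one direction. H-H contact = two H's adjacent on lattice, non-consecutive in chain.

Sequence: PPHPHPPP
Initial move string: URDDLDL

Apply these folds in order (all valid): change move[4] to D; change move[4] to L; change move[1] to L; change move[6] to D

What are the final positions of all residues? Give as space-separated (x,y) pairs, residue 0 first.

Initial moves: URDDLDL
Fold: move[4]->D => URDDDDL (positions: [(0, 0), (0, 1), (1, 1), (1, 0), (1, -1), (1, -2), (1, -3), (0, -3)])
Fold: move[4]->L => URDDLDL (positions: [(0, 0), (0, 1), (1, 1), (1, 0), (1, -1), (0, -1), (0, -2), (-1, -2)])
Fold: move[1]->L => ULDDLDL (positions: [(0, 0), (0, 1), (-1, 1), (-1, 0), (-1, -1), (-2, -1), (-2, -2), (-3, -2)])
Fold: move[6]->D => ULDDLDD (positions: [(0, 0), (0, 1), (-1, 1), (-1, 0), (-1, -1), (-2, -1), (-2, -2), (-2, -3)])

Answer: (0,0) (0,1) (-1,1) (-1,0) (-1,-1) (-2,-1) (-2,-2) (-2,-3)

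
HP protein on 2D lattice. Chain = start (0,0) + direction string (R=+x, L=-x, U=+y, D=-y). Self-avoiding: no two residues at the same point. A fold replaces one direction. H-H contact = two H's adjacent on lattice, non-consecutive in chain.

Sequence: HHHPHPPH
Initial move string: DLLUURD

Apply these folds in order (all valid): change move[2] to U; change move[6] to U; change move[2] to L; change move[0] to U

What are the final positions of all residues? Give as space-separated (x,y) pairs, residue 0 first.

Initial moves: DLLUURD
Fold: move[2]->U => DLUUURD (positions: [(0, 0), (0, -1), (-1, -1), (-1, 0), (-1, 1), (-1, 2), (0, 2), (0, 1)])
Fold: move[6]->U => DLUUURU (positions: [(0, 0), (0, -1), (-1, -1), (-1, 0), (-1, 1), (-1, 2), (0, 2), (0, 3)])
Fold: move[2]->L => DLLUURU (positions: [(0, 0), (0, -1), (-1, -1), (-2, -1), (-2, 0), (-2, 1), (-1, 1), (-1, 2)])
Fold: move[0]->U => ULLUURU (positions: [(0, 0), (0, 1), (-1, 1), (-2, 1), (-2, 2), (-2, 3), (-1, 3), (-1, 4)])

Answer: (0,0) (0,1) (-1,1) (-2,1) (-2,2) (-2,3) (-1,3) (-1,4)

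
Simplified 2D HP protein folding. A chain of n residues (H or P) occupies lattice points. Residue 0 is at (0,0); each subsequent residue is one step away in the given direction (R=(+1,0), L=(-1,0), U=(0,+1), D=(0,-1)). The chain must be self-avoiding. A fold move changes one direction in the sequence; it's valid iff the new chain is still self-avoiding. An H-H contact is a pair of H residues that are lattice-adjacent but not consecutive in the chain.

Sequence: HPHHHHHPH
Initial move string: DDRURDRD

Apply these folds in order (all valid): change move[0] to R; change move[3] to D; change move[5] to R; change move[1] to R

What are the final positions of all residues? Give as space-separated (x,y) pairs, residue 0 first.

Initial moves: DDRURDRD
Fold: move[0]->R => RDRURDRD (positions: [(0, 0), (1, 0), (1, -1), (2, -1), (2, 0), (3, 0), (3, -1), (4, -1), (4, -2)])
Fold: move[3]->D => RDRDRDRD (positions: [(0, 0), (1, 0), (1, -1), (2, -1), (2, -2), (3, -2), (3, -3), (4, -3), (4, -4)])
Fold: move[5]->R => RDRDRRRD (positions: [(0, 0), (1, 0), (1, -1), (2, -1), (2, -2), (3, -2), (4, -2), (5, -2), (5, -3)])
Fold: move[1]->R => RRRDRRRD (positions: [(0, 0), (1, 0), (2, 0), (3, 0), (3, -1), (4, -1), (5, -1), (6, -1), (6, -2)])

Answer: (0,0) (1,0) (2,0) (3,0) (3,-1) (4,-1) (5,-1) (6,-1) (6,-2)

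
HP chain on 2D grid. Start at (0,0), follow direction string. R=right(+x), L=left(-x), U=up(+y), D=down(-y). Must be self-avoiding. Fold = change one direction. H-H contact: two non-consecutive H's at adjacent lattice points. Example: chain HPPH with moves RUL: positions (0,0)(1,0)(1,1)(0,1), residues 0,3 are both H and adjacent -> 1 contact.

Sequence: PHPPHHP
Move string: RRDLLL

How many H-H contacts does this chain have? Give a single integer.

Positions: [(0, 0), (1, 0), (2, 0), (2, -1), (1, -1), (0, -1), (-1, -1)]
H-H contact: residue 1 @(1,0) - residue 4 @(1, -1)

Answer: 1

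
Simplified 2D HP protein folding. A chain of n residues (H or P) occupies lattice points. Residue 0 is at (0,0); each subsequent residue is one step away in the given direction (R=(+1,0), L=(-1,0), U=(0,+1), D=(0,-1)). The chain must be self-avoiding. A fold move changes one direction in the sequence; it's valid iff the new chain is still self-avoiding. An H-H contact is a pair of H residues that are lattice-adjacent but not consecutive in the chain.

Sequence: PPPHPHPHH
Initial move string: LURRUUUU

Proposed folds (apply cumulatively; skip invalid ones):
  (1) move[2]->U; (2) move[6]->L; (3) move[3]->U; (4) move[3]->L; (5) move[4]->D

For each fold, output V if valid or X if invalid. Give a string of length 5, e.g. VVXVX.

Answer: VVVVX

Derivation:
Initial: LURRUUUU -> [(0, 0), (-1, 0), (-1, 1), (0, 1), (1, 1), (1, 2), (1, 3), (1, 4), (1, 5)]
Fold 1: move[2]->U => LUURUUUU VALID
Fold 2: move[6]->L => LUURUULU VALID
Fold 3: move[3]->U => LUUUUULU VALID
Fold 4: move[3]->L => LUULUULU VALID
Fold 5: move[4]->D => LUULDULU INVALID (collision), skipped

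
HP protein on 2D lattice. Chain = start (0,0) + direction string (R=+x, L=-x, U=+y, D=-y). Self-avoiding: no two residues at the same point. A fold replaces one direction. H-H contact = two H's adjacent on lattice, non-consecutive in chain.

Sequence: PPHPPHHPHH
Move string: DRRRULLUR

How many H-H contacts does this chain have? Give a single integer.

Answer: 1

Derivation:
Positions: [(0, 0), (0, -1), (1, -1), (2, -1), (3, -1), (3, 0), (2, 0), (1, 0), (1, 1), (2, 1)]
H-H contact: residue 6 @(2,0) - residue 9 @(2, 1)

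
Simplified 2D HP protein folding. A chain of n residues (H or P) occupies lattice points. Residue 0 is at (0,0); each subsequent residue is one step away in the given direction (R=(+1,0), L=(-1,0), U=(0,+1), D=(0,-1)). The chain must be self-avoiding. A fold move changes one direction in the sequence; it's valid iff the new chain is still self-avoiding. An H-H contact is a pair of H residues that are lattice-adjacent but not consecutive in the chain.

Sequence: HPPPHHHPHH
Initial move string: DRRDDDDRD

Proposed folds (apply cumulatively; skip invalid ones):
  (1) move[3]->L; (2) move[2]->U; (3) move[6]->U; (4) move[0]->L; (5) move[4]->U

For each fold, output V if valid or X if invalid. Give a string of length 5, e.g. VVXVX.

Initial: DRRDDDDRD -> [(0, 0), (0, -1), (1, -1), (2, -1), (2, -2), (2, -3), (2, -4), (2, -5), (3, -5), (3, -6)]
Fold 1: move[3]->L => DRRLDDDRD INVALID (collision), skipped
Fold 2: move[2]->U => DRUDDDDRD INVALID (collision), skipped
Fold 3: move[6]->U => DRRDDDURD INVALID (collision), skipped
Fold 4: move[0]->L => LRRDDDDRD INVALID (collision), skipped
Fold 5: move[4]->U => DRRDUDDRD INVALID (collision), skipped

Answer: XXXXX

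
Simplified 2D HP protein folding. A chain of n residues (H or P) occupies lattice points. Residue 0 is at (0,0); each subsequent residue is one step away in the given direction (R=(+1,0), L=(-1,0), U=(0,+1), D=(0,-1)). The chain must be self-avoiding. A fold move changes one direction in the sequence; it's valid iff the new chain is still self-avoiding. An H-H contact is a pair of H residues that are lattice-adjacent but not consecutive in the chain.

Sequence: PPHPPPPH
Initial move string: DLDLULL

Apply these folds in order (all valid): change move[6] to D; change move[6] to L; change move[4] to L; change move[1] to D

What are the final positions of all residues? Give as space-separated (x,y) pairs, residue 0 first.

Initial moves: DLDLULL
Fold: move[6]->D => DLDLULD (positions: [(0, 0), (0, -1), (-1, -1), (-1, -2), (-2, -2), (-2, -1), (-3, -1), (-3, -2)])
Fold: move[6]->L => DLDLULL (positions: [(0, 0), (0, -1), (-1, -1), (-1, -2), (-2, -2), (-2, -1), (-3, -1), (-4, -1)])
Fold: move[4]->L => DLDLLLL (positions: [(0, 0), (0, -1), (-1, -1), (-1, -2), (-2, -2), (-3, -2), (-4, -2), (-5, -2)])
Fold: move[1]->D => DDDLLLL (positions: [(0, 0), (0, -1), (0, -2), (0, -3), (-1, -3), (-2, -3), (-3, -3), (-4, -3)])

Answer: (0,0) (0,-1) (0,-2) (0,-3) (-1,-3) (-2,-3) (-3,-3) (-4,-3)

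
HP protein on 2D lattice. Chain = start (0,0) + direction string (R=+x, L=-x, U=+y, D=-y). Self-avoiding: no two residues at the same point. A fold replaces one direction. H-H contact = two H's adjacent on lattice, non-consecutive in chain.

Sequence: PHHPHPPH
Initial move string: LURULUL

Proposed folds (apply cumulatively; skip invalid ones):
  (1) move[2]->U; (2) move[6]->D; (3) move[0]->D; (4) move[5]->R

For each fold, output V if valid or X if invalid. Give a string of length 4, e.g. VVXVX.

Answer: VXXX

Derivation:
Initial: LURULUL -> [(0, 0), (-1, 0), (-1, 1), (0, 1), (0, 2), (-1, 2), (-1, 3), (-2, 3)]
Fold 1: move[2]->U => LUUULUL VALID
Fold 2: move[6]->D => LUUULUD INVALID (collision), skipped
Fold 3: move[0]->D => DUUULUL INVALID (collision), skipped
Fold 4: move[5]->R => LUUULRL INVALID (collision), skipped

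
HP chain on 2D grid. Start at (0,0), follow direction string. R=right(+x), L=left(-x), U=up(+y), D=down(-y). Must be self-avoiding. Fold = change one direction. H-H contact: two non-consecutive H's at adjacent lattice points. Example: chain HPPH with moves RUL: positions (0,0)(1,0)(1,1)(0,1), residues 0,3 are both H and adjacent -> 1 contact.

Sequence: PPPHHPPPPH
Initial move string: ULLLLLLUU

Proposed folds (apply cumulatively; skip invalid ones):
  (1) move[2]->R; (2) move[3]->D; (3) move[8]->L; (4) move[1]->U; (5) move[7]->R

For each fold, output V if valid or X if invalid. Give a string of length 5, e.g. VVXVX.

Answer: XVVVX

Derivation:
Initial: ULLLLLLUU -> [(0, 0), (0, 1), (-1, 1), (-2, 1), (-3, 1), (-4, 1), (-5, 1), (-6, 1), (-6, 2), (-6, 3)]
Fold 1: move[2]->R => ULRLLLLUU INVALID (collision), skipped
Fold 2: move[3]->D => ULLDLLLUU VALID
Fold 3: move[8]->L => ULLDLLLUL VALID
Fold 4: move[1]->U => UULDLLLUL VALID
Fold 5: move[7]->R => UULDLLLRL INVALID (collision), skipped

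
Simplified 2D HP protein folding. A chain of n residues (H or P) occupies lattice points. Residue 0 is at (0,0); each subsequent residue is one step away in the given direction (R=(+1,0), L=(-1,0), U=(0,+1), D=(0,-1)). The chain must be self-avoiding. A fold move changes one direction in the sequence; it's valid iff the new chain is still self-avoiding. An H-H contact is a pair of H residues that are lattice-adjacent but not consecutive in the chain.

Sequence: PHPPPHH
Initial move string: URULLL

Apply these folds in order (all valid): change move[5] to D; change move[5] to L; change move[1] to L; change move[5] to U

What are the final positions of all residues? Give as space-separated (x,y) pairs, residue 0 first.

Initial moves: URULLL
Fold: move[5]->D => URULLD (positions: [(0, 0), (0, 1), (1, 1), (1, 2), (0, 2), (-1, 2), (-1, 1)])
Fold: move[5]->L => URULLL (positions: [(0, 0), (0, 1), (1, 1), (1, 2), (0, 2), (-1, 2), (-2, 2)])
Fold: move[1]->L => ULULLL (positions: [(0, 0), (0, 1), (-1, 1), (-1, 2), (-2, 2), (-3, 2), (-4, 2)])
Fold: move[5]->U => ULULLU (positions: [(0, 0), (0, 1), (-1, 1), (-1, 2), (-2, 2), (-3, 2), (-3, 3)])

Answer: (0,0) (0,1) (-1,1) (-1,2) (-2,2) (-3,2) (-3,3)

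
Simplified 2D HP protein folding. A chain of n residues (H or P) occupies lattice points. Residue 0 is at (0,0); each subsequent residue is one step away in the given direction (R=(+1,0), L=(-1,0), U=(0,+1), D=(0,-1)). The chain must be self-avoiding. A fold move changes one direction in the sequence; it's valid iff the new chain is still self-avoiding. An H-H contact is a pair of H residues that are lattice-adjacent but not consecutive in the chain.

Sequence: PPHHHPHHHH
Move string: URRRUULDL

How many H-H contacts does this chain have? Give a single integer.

Answer: 2

Derivation:
Positions: [(0, 0), (0, 1), (1, 1), (2, 1), (3, 1), (3, 2), (3, 3), (2, 3), (2, 2), (1, 2)]
H-H contact: residue 2 @(1,1) - residue 9 @(1, 2)
H-H contact: residue 3 @(2,1) - residue 8 @(2, 2)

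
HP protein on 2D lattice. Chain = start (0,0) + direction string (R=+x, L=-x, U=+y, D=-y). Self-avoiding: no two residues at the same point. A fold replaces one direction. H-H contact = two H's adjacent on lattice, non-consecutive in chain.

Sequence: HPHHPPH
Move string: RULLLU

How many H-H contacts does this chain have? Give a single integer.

Positions: [(0, 0), (1, 0), (1, 1), (0, 1), (-1, 1), (-2, 1), (-2, 2)]
H-H contact: residue 0 @(0,0) - residue 3 @(0, 1)

Answer: 1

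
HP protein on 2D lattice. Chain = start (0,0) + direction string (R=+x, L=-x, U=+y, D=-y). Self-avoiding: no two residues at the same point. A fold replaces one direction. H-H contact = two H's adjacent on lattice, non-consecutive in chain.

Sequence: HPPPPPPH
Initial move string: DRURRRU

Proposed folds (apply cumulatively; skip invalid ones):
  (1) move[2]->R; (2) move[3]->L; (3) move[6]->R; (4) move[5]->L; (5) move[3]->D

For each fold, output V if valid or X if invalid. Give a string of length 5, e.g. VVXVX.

Answer: VXVXV

Derivation:
Initial: DRURRRU -> [(0, 0), (0, -1), (1, -1), (1, 0), (2, 0), (3, 0), (4, 0), (4, 1)]
Fold 1: move[2]->R => DRRRRRU VALID
Fold 2: move[3]->L => DRRLRRU INVALID (collision), skipped
Fold 3: move[6]->R => DRRRRRR VALID
Fold 4: move[5]->L => DRRRRLR INVALID (collision), skipped
Fold 5: move[3]->D => DRRDRRR VALID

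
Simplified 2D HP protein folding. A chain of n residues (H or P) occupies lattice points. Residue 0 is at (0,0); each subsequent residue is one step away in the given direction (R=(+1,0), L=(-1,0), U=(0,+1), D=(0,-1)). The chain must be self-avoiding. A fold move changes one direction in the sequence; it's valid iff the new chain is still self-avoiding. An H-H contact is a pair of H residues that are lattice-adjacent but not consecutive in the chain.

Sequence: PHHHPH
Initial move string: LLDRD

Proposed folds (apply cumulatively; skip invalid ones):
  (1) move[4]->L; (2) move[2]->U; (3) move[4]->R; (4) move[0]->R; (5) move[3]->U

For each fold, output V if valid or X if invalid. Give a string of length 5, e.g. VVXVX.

Answer: XXVXX

Derivation:
Initial: LLDRD -> [(0, 0), (-1, 0), (-2, 0), (-2, -1), (-1, -1), (-1, -2)]
Fold 1: move[4]->L => LLDRL INVALID (collision), skipped
Fold 2: move[2]->U => LLURD INVALID (collision), skipped
Fold 3: move[4]->R => LLDRR VALID
Fold 4: move[0]->R => RLDRR INVALID (collision), skipped
Fold 5: move[3]->U => LLDUR INVALID (collision), skipped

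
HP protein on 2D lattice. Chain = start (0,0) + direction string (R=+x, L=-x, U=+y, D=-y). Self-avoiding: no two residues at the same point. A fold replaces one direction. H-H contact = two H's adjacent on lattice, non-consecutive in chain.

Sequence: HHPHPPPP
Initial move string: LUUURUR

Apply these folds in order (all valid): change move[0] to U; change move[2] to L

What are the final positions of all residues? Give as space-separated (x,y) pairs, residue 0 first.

Answer: (0,0) (0,1) (0,2) (-1,2) (-1,3) (0,3) (0,4) (1,4)

Derivation:
Initial moves: LUUURUR
Fold: move[0]->U => UUUURUR (positions: [(0, 0), (0, 1), (0, 2), (0, 3), (0, 4), (1, 4), (1, 5), (2, 5)])
Fold: move[2]->L => UULURUR (positions: [(0, 0), (0, 1), (0, 2), (-1, 2), (-1, 3), (0, 3), (0, 4), (1, 4)])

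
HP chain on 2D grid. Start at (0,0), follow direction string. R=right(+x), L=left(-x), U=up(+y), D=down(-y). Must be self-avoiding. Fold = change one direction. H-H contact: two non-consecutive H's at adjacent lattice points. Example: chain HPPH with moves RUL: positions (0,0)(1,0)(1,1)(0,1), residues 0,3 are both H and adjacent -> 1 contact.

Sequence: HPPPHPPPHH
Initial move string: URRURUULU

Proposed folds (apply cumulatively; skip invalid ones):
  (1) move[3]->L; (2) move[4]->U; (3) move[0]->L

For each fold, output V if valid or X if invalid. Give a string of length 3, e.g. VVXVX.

Initial: URRURUULU -> [(0, 0), (0, 1), (1, 1), (2, 1), (2, 2), (3, 2), (3, 3), (3, 4), (2, 4), (2, 5)]
Fold 1: move[3]->L => URRLRUULU INVALID (collision), skipped
Fold 2: move[4]->U => URRUUUULU VALID
Fold 3: move[0]->L => LRRUUUULU INVALID (collision), skipped

Answer: XVX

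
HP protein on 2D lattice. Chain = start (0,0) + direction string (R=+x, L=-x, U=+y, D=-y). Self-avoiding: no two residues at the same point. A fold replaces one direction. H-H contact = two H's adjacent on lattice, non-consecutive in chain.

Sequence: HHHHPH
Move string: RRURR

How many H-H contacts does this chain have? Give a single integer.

Positions: [(0, 0), (1, 0), (2, 0), (2, 1), (3, 1), (4, 1)]
No H-H contacts found.

Answer: 0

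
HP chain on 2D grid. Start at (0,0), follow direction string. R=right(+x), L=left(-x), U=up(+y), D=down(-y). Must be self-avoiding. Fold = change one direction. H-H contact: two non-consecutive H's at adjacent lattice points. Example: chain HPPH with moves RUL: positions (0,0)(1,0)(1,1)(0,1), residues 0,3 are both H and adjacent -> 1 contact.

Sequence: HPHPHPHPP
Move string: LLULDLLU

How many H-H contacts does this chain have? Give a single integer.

Positions: [(0, 0), (-1, 0), (-2, 0), (-2, 1), (-3, 1), (-3, 0), (-4, 0), (-5, 0), (-5, 1)]
No H-H contacts found.

Answer: 0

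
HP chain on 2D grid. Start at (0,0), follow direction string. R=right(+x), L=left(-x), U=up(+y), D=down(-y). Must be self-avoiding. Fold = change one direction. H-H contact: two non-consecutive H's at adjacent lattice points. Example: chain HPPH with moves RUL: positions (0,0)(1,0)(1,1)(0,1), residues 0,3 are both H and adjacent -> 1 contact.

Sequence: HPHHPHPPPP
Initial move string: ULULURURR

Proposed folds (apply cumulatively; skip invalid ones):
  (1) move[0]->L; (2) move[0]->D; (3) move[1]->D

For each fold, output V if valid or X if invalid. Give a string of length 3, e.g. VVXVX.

Initial: ULULURURR -> [(0, 0), (0, 1), (-1, 1), (-1, 2), (-2, 2), (-2, 3), (-1, 3), (-1, 4), (0, 4), (1, 4)]
Fold 1: move[0]->L => LLULURURR VALID
Fold 2: move[0]->D => DLULURURR VALID
Fold 3: move[1]->D => DDULURURR INVALID (collision), skipped

Answer: VVX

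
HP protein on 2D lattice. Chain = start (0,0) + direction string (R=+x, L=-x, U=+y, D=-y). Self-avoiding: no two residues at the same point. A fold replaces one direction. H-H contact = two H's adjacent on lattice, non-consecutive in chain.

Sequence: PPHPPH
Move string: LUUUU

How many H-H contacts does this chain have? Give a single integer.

Positions: [(0, 0), (-1, 0), (-1, 1), (-1, 2), (-1, 3), (-1, 4)]
No H-H contacts found.

Answer: 0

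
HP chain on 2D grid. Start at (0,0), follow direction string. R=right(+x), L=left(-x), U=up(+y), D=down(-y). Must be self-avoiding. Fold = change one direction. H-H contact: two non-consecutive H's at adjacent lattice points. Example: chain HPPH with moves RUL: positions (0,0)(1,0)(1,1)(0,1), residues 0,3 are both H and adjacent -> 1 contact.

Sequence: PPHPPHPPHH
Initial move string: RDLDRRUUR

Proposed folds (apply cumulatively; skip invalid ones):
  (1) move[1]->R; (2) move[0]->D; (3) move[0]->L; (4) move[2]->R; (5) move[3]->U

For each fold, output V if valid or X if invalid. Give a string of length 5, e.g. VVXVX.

Answer: XVXVV

Derivation:
Initial: RDLDRRUUR -> [(0, 0), (1, 0), (1, -1), (0, -1), (0, -2), (1, -2), (2, -2), (2, -1), (2, 0), (3, 0)]
Fold 1: move[1]->R => RRLDRRUUR INVALID (collision), skipped
Fold 2: move[0]->D => DDLDRRUUR VALID
Fold 3: move[0]->L => LDLDRRUUR INVALID (collision), skipped
Fold 4: move[2]->R => DDRDRRUUR VALID
Fold 5: move[3]->U => DDRURRUUR VALID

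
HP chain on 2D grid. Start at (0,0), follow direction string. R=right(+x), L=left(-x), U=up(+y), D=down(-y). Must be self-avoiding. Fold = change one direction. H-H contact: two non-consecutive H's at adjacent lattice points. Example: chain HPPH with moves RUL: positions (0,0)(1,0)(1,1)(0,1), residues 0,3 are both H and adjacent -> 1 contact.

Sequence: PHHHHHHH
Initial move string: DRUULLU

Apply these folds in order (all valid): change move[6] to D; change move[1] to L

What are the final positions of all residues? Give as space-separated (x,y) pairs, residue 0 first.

Initial moves: DRUULLU
Fold: move[6]->D => DRUULLD (positions: [(0, 0), (0, -1), (1, -1), (1, 0), (1, 1), (0, 1), (-1, 1), (-1, 0)])
Fold: move[1]->L => DLUULLD (positions: [(0, 0), (0, -1), (-1, -1), (-1, 0), (-1, 1), (-2, 1), (-3, 1), (-3, 0)])

Answer: (0,0) (0,-1) (-1,-1) (-1,0) (-1,1) (-2,1) (-3,1) (-3,0)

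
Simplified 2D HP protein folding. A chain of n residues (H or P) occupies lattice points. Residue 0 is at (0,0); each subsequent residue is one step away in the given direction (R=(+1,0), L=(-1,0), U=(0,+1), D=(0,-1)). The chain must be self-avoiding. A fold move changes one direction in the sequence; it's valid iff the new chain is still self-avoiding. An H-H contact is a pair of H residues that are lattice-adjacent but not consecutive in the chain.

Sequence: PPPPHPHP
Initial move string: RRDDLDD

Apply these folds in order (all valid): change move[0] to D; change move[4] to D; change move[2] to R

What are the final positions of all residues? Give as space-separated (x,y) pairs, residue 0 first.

Initial moves: RRDDLDD
Fold: move[0]->D => DRDDLDD (positions: [(0, 0), (0, -1), (1, -1), (1, -2), (1, -3), (0, -3), (0, -4), (0, -5)])
Fold: move[4]->D => DRDDDDD (positions: [(0, 0), (0, -1), (1, -1), (1, -2), (1, -3), (1, -4), (1, -5), (1, -6)])
Fold: move[2]->R => DRRDDDD (positions: [(0, 0), (0, -1), (1, -1), (2, -1), (2, -2), (2, -3), (2, -4), (2, -5)])

Answer: (0,0) (0,-1) (1,-1) (2,-1) (2,-2) (2,-3) (2,-4) (2,-5)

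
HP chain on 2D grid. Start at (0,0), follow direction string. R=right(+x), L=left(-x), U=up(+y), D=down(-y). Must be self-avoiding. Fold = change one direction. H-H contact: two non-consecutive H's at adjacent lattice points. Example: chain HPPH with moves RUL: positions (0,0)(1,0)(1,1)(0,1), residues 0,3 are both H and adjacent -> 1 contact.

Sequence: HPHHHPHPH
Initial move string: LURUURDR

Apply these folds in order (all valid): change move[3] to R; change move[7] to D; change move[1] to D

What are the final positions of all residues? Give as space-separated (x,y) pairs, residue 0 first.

Answer: (0,0) (-1,0) (-1,-1) (0,-1) (1,-1) (1,0) (2,0) (2,-1) (2,-2)

Derivation:
Initial moves: LURUURDR
Fold: move[3]->R => LURRURDR (positions: [(0, 0), (-1, 0), (-1, 1), (0, 1), (1, 1), (1, 2), (2, 2), (2, 1), (3, 1)])
Fold: move[7]->D => LURRURDD (positions: [(0, 0), (-1, 0), (-1, 1), (0, 1), (1, 1), (1, 2), (2, 2), (2, 1), (2, 0)])
Fold: move[1]->D => LDRRURDD (positions: [(0, 0), (-1, 0), (-1, -1), (0, -1), (1, -1), (1, 0), (2, 0), (2, -1), (2, -2)])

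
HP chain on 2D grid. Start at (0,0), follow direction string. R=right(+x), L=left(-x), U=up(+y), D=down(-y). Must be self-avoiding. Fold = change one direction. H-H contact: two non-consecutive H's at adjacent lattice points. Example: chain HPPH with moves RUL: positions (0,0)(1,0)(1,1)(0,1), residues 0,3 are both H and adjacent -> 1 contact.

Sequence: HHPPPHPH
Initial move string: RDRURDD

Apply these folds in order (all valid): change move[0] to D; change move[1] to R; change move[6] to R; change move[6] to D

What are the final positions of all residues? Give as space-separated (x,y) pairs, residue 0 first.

Answer: (0,0) (0,-1) (1,-1) (2,-1) (2,0) (3,0) (3,-1) (3,-2)

Derivation:
Initial moves: RDRURDD
Fold: move[0]->D => DDRURDD (positions: [(0, 0), (0, -1), (0, -2), (1, -2), (1, -1), (2, -1), (2, -2), (2, -3)])
Fold: move[1]->R => DRRURDD (positions: [(0, 0), (0, -1), (1, -1), (2, -1), (2, 0), (3, 0), (3, -1), (3, -2)])
Fold: move[6]->R => DRRURDR (positions: [(0, 0), (0, -1), (1, -1), (2, -1), (2, 0), (3, 0), (3, -1), (4, -1)])
Fold: move[6]->D => DRRURDD (positions: [(0, 0), (0, -1), (1, -1), (2, -1), (2, 0), (3, 0), (3, -1), (3, -2)])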